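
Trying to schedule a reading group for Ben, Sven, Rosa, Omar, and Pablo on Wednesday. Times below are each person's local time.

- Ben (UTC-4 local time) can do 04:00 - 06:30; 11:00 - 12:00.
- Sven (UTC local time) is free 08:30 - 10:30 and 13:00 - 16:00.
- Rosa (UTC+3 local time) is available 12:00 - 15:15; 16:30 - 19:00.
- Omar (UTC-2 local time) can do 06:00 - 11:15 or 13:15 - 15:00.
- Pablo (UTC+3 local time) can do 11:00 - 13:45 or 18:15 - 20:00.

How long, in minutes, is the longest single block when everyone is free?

Ben in UTC: 08:00-10:30, 15:00-16:00 (add 4h to convert from UTC-4).
Sven in UTC: 08:30-10:30, 13:00-16:00.
Rosa in UTC: 09:00-12:15, 13:30-16:00 (subtract 3h to convert from UTC+3).
Omar in UTC: 08:00-13:15, 15:15-17:00 (add 2h to convert from UTC-2).
Pablo in UTC: 08:00-10:45, 15:15-17:00 (subtract 3h to convert from UTC+3).
Ben ∩ Sven: 08:30-10:30, 15:00-16:00.
Ben ∩ Sven ∩ Rosa: 09:00-10:30, 15:00-16:00.
Ben ∩ Sven ∩ Rosa ∩ Omar: 09:00-10:30, 15:15-16:00.
Ben ∩ Sven ∩ Rosa ∩ Omar ∩ Pablo: 09:00-10:30, 15:15-16:00.
So the common availability across everyone is 09:00-10:30, 15:15-16:00.
The longest is 09:00-10:30 at 90 minutes.

90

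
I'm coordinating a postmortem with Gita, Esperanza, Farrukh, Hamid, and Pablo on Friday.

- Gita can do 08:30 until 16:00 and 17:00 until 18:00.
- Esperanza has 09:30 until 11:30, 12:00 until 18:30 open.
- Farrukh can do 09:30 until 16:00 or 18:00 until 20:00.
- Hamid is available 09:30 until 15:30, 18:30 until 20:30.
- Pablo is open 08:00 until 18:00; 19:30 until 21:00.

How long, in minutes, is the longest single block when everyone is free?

Gita ∩ Esperanza: 09:30-11:30, 12:00-16:00, 17:00-18:00.
Gita ∩ Esperanza ∩ Farrukh: 09:30-11:30, 12:00-16:00.
Gita ∩ Esperanza ∩ Farrukh ∩ Hamid: 09:30-11:30, 12:00-15:30.
Gita ∩ Esperanza ∩ Farrukh ∩ Hamid ∩ Pablo: 09:30-11:30, 12:00-15:30.
So the common availability across everyone is 09:30-11:30, 12:00-15:30.
The longest is 12:00-15:30 at 210 minutes.

210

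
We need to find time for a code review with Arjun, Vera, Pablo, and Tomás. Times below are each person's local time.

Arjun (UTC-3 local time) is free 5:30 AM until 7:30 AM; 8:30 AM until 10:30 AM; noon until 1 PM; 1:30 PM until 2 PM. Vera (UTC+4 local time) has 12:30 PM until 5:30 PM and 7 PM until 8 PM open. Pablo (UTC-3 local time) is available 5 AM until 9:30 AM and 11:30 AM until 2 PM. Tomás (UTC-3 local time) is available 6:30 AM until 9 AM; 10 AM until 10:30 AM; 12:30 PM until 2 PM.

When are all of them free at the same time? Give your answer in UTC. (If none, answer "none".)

09:30-10:30, 11:30-12:00, 15:30-16:00

Arjun in UTC: 08:30-10:30, 11:30-13:30, 15:00-16:00, 16:30-17:00 (add 3h to convert from UTC-3).
Vera in UTC: 08:30-13:30, 15:00-16:00 (subtract 4h to convert from UTC+4).
Pablo in UTC: 08:00-12:30, 14:30-17:00 (add 3h to convert from UTC-3).
Tomás in UTC: 09:30-12:00, 13:00-13:30, 15:30-17:00 (add 3h to convert from UTC-3).
Arjun ∩ Vera: 08:30-10:30, 11:30-13:30, 15:00-16:00.
Arjun ∩ Vera ∩ Pablo: 08:30-10:30, 11:30-12:30, 15:00-16:00.
Arjun ∩ Vera ∩ Pablo ∩ Tomás: 09:30-10:30, 11:30-12:00, 15:30-16:00.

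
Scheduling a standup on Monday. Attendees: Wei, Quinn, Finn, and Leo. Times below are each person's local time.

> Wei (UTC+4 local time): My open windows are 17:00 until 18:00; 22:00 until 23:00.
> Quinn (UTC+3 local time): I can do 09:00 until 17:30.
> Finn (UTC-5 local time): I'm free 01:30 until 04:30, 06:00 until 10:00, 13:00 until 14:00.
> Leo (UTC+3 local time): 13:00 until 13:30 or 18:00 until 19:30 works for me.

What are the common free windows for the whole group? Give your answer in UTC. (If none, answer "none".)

Wei in UTC: 13:00-14:00, 18:00-19:00 (subtract 4h to convert from UTC+4).
Quinn in UTC: 06:00-14:30 (subtract 3h to convert from UTC+3).
Finn in UTC: 06:30-09:30, 11:00-15:00, 18:00-19:00 (add 5h to convert from UTC-5).
Leo in UTC: 10:00-10:30, 15:00-16:30 (subtract 3h to convert from UTC+3).
Wei ∩ Quinn: 13:00-14:00.
Wei ∩ Quinn ∩ Finn: 13:00-14:00.
Wei ∩ Quinn ∩ Finn ∩ Leo: ∅.
There is no time when everyone is free.

none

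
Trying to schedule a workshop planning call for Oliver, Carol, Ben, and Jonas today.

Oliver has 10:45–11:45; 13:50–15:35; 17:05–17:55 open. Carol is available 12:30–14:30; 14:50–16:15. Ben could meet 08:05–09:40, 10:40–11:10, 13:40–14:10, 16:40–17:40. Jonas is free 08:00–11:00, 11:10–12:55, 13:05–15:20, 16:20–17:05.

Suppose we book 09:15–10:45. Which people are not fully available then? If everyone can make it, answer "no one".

Oliver: not fully free for 09:15-10:45. Carol: not fully free for 09:15-10:45. Ben: not fully free for 09:15-10:45. Jonas: free for 09:15-10:45.

Ben, Carol, Oliver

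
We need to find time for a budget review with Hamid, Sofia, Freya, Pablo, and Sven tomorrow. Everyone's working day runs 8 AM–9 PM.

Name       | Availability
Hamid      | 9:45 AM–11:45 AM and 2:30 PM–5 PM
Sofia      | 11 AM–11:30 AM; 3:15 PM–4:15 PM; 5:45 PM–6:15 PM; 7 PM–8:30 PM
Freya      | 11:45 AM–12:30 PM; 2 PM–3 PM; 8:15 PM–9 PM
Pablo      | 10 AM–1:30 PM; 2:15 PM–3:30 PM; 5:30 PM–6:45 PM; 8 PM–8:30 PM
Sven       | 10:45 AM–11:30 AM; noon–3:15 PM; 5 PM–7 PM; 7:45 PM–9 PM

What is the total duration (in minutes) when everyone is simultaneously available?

0

Hamid ∩ Sofia: 11:00-11:30, 15:15-16:15.
Hamid ∩ Sofia ∩ Freya: ∅.
Hamid ∩ Sofia ∩ Freya ∩ Pablo: ∅.
Hamid ∩ Sofia ∩ Freya ∩ Pablo ∩ Sven: ∅.
There is no time when everyone is free.
There is no common window, so the total is 0 minutes.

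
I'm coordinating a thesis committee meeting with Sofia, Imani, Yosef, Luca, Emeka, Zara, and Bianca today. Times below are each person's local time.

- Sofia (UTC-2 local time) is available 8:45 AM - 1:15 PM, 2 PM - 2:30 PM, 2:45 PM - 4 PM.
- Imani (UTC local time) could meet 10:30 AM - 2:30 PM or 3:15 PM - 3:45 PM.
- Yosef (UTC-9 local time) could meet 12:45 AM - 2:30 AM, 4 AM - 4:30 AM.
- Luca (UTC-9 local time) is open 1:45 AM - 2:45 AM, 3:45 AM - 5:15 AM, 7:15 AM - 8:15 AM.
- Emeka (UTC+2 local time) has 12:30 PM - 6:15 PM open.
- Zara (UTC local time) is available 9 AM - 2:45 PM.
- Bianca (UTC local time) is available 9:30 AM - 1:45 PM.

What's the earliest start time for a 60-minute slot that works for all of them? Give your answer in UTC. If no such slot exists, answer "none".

none

Sofia in UTC: 10:45-15:15, 16:00-16:30, 16:45-18:00 (add 2h to convert from UTC-2).
Imani in UTC: 10:30-14:30, 15:15-15:45.
Yosef in UTC: 09:45-11:30, 13:00-13:30 (add 9h to convert from UTC-9).
Luca in UTC: 10:45-11:45, 12:45-14:15, 16:15-17:15 (add 9h to convert from UTC-9).
Emeka in UTC: 10:30-16:15 (subtract 2h to convert from UTC+2).
Zara in UTC: 09:00-14:45.
Bianca in UTC: 09:30-13:45.
Sofia ∩ Imani: 10:45-14:30.
Sofia ∩ Imani ∩ Yosef: 10:45-11:30, 13:00-13:30.
Sofia ∩ Imani ∩ Yosef ∩ Luca: 10:45-11:30, 13:00-13:30.
Sofia ∩ Imani ∩ Yosef ∩ Luca ∩ Emeka: 10:45-11:30, 13:00-13:30.
Sofia ∩ Imani ∩ Yosef ∩ Luca ∩ Emeka ∩ Zara: 10:45-11:30, 13:00-13:30.
Sofia ∩ Imani ∩ Yosef ∩ Luca ∩ Emeka ∩ Zara ∩ Bianca: 10:45-11:30, 13:00-13:30.
Those are the intersection windows.
No common window is at least 60 minutes long.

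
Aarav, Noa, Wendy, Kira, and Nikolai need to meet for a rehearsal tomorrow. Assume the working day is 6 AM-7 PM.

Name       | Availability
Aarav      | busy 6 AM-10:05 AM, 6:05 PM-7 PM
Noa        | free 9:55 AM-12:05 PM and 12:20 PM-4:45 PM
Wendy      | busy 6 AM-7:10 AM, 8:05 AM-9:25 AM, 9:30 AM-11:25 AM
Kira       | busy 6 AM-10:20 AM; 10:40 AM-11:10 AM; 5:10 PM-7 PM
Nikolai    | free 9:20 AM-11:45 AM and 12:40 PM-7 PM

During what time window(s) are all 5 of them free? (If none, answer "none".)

11:25-11:45, 12:40-16:45

Aarav free: 10:05-18:05 (invert busy blocks within the working day).
Noa free: 09:55-12:05, 12:20-16:45.
Wendy free: 07:10-08:05, 09:25-09:30, 11:25-19:00 (invert busy blocks within the working day).
Kira free: 10:20-10:40, 11:10-17:10 (invert busy blocks within the working day).
Nikolai free: 09:20-11:45, 12:40-19:00.
Aarav ∩ Noa: 10:05-12:05, 12:20-16:45.
Aarav ∩ Noa ∩ Wendy: 11:25-12:05, 12:20-16:45.
Aarav ∩ Noa ∩ Wendy ∩ Kira: 11:25-12:05, 12:20-16:45.
Aarav ∩ Noa ∩ Wendy ∩ Kira ∩ Nikolai: 11:25-11:45, 12:40-16:45.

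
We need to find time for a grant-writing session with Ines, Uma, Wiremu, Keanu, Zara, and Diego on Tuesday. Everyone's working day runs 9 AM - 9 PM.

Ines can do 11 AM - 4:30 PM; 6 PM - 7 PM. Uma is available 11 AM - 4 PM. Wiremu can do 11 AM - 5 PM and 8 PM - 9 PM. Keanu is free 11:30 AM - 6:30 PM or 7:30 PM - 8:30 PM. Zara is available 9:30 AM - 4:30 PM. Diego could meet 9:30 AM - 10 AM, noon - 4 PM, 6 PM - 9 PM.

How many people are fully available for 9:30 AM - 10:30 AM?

1

Zara can make the full 09:30-10:30 slot — that's 1.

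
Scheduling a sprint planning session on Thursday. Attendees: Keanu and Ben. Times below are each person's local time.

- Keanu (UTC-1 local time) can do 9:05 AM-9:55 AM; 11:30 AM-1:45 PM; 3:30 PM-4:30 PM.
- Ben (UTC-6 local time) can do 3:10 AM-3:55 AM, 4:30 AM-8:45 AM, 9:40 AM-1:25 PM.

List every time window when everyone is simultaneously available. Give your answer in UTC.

10:30-10:55, 12:30-14:45, 16:30-17:30

Keanu in UTC: 10:05-10:55, 12:30-14:45, 16:30-17:30 (add 1h to convert from UTC-1).
Ben in UTC: 09:10-09:55, 10:30-14:45, 15:40-19:25 (add 6h to convert from UTC-6).
Keanu ∩ Ben: 10:30-10:55, 12:30-14:45, 16:30-17:30.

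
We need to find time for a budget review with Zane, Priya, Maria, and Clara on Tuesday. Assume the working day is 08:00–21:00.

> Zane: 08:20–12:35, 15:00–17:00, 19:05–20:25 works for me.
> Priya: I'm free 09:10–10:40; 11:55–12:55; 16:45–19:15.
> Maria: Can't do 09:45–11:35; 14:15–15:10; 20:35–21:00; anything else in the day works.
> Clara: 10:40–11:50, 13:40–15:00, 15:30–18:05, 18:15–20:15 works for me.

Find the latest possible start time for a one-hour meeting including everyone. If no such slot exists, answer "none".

none

Zane free: 08:20-12:35, 15:00-17:00, 19:05-20:25.
Priya free: 09:10-10:40, 11:55-12:55, 16:45-19:15.
Maria free: 08:00-09:45, 11:35-14:15, 15:10-20:35 (invert busy blocks within the working day).
Clara free: 10:40-11:50, 13:40-15:00, 15:30-18:05, 18:15-20:15.
Zane ∩ Priya: 09:10-10:40, 11:55-12:35, 16:45-17:00, 19:05-19:15.
Zane ∩ Priya ∩ Maria: 09:10-09:45, 11:55-12:35, 16:45-17:00, 19:05-19:15.
Zane ∩ Priya ∩ Maria ∩ Clara: 16:45-17:00, 19:05-19:15.
No common window is at least 60 minutes long.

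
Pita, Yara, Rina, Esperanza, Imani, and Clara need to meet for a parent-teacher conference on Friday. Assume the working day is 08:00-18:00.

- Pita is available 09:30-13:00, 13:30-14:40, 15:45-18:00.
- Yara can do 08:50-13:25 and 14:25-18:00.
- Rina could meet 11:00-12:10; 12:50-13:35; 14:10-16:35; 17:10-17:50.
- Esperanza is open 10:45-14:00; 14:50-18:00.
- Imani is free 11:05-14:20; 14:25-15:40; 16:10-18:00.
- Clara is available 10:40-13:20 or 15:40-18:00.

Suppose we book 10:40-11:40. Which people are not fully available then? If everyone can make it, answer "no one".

Esperanza, Imani, Rina

Pita: free for 10:40-11:40. Yara: free for 10:40-11:40. Rina: not fully free for 10:40-11:40. Esperanza: not fully free for 10:40-11:40. Imani: not fully free for 10:40-11:40. Clara: free for 10:40-11:40.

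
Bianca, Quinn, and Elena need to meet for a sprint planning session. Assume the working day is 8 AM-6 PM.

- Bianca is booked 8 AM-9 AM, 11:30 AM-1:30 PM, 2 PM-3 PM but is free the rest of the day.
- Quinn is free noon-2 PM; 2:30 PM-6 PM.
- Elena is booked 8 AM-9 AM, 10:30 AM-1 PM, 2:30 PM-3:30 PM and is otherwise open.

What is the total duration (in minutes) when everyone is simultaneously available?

Bianca free: 09:00-11:30, 13:30-14:00, 15:00-18:00 (invert busy blocks within the working day).
Quinn free: 12:00-14:00, 14:30-18:00.
Elena free: 09:00-10:30, 13:00-14:30, 15:30-18:00 (invert busy blocks within the working day).
Bianca ∩ Quinn: 13:30-14:00, 15:00-18:00.
Bianca ∩ Quinn ∩ Elena: 13:30-14:00, 15:30-18:00.
Summing the common windows: 30 + 150 = 180 minutes.

180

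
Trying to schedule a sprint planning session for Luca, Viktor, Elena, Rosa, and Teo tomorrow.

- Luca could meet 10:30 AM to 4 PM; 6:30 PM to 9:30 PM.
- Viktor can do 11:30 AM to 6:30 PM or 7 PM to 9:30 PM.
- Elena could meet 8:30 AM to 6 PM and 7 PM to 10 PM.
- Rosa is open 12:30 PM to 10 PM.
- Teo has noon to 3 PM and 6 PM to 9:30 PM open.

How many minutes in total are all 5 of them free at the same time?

Luca ∩ Viktor: 11:30-16:00, 19:00-21:30.
Luca ∩ Viktor ∩ Elena: 11:30-16:00, 19:00-21:30.
Luca ∩ Viktor ∩ Elena ∩ Rosa: 12:30-16:00, 19:00-21:30.
Luca ∩ Viktor ∩ Elena ∩ Rosa ∩ Teo: 12:30-15:00, 19:00-21:30.
Summing the common windows: 150 + 150 = 300 minutes.

300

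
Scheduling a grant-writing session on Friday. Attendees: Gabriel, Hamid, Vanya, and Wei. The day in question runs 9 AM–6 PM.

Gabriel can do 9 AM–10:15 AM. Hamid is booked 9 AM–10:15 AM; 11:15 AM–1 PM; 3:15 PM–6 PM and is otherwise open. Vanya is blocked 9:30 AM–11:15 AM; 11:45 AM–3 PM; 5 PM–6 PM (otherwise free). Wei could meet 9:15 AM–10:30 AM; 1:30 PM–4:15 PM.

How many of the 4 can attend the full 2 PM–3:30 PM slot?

1

Gabriel free: 09:00-10:15.
Hamid free: 10:15-11:15, 13:00-15:15 (invert busy blocks within the working day).
Vanya free: 09:00-09:30, 11:15-11:45, 15:00-17:00 (invert busy blocks within the working day).
Wei free: 09:15-10:30, 13:30-16:15.
Wei can make the full 14:00-15:30 slot — that's 1.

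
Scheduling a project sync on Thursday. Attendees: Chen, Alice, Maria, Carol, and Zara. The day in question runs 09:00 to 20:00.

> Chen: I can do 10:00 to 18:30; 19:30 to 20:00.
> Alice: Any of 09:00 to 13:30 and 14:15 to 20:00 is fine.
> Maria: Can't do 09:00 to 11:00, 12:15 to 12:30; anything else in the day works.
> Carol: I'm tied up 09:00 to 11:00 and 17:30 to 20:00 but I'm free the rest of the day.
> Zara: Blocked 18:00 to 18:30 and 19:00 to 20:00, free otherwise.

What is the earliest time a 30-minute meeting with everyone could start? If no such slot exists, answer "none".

11:00

Chen free: 10:00-18:30, 19:30-20:00.
Alice free: 09:00-13:30, 14:15-20:00.
Maria free: 11:00-12:15, 12:30-20:00 (invert busy blocks within the working day).
Carol free: 11:00-17:30 (invert busy blocks within the working day).
Zara free: 09:00-18:00, 18:30-19:00 (invert busy blocks within the working day).
Chen ∩ Alice: 10:00-13:30, 14:15-18:30, 19:30-20:00.
Chen ∩ Alice ∩ Maria: 11:00-12:15, 12:30-13:30, 14:15-18:30, 19:30-20:00.
Chen ∩ Alice ∩ Maria ∩ Carol: 11:00-12:15, 12:30-13:30, 14:15-17:30.
Chen ∩ Alice ∩ Maria ∩ Carol ∩ Zara: 11:00-12:15, 12:30-13:30, 14:15-17:30.
So the common availability across everyone is 11:00-12:15, 12:30-13:30, 14:15-17:30.
The first common window of at least 30 minutes is 11:00-12:15, so the earliest start is 11:00.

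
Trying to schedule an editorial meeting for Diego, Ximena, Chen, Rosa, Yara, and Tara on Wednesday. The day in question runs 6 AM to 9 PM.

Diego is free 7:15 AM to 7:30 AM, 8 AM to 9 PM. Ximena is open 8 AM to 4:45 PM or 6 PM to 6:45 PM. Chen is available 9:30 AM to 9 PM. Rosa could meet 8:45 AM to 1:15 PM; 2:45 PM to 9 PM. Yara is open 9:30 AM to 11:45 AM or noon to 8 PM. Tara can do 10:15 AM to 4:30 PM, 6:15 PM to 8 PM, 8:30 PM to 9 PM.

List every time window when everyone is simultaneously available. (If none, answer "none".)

10:15-11:45, 12:00-13:15, 14:45-16:30, 18:15-18:45

Diego ∩ Ximena: 08:00-16:45, 18:00-18:45.
Diego ∩ Ximena ∩ Chen: 09:30-16:45, 18:00-18:45.
Diego ∩ Ximena ∩ Chen ∩ Rosa: 09:30-13:15, 14:45-16:45, 18:00-18:45.
Diego ∩ Ximena ∩ Chen ∩ Rosa ∩ Yara: 09:30-11:45, 12:00-13:15, 14:45-16:45, 18:00-18:45.
Diego ∩ Ximena ∩ Chen ∩ Rosa ∩ Yara ∩ Tara: 10:15-11:45, 12:00-13:15, 14:45-16:30, 18:15-18:45.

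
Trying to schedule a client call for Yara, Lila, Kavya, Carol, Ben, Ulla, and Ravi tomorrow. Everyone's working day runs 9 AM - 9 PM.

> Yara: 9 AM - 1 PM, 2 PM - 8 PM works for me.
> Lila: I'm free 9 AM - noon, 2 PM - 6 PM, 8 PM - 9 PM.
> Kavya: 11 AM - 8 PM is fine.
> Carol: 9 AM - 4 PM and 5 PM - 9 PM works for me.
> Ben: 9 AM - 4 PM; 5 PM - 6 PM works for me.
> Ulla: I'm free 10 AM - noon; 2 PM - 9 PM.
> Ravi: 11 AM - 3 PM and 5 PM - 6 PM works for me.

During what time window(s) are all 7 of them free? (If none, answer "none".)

11:00-12:00, 14:00-15:00, 17:00-18:00

Yara ∩ Lila: 09:00-12:00, 14:00-18:00.
Yara ∩ Lila ∩ Kavya: 11:00-12:00, 14:00-18:00.
Yara ∩ Lila ∩ Kavya ∩ Carol: 11:00-12:00, 14:00-16:00, 17:00-18:00.
Yara ∩ Lila ∩ Kavya ∩ Carol ∩ Ben: 11:00-12:00, 14:00-16:00, 17:00-18:00.
Yara ∩ Lila ∩ Kavya ∩ Carol ∩ Ben ∩ Ulla: 11:00-12:00, 14:00-16:00, 17:00-18:00.
Yara ∩ Lila ∩ Kavya ∩ Carol ∩ Ben ∩ Ulla ∩ Ravi: 11:00-12:00, 14:00-15:00, 17:00-18:00.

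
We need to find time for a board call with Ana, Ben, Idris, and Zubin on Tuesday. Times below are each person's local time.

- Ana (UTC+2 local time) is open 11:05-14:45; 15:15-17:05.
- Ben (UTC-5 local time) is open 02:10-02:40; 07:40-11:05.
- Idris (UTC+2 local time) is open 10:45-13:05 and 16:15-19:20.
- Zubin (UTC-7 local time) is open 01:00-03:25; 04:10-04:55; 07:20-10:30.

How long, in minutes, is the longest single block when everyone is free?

45

Ana in UTC: 09:05-12:45, 13:15-15:05 (subtract 2h to convert from UTC+2).
Ben in UTC: 07:10-07:40, 12:40-16:05 (add 5h to convert from UTC-5).
Idris in UTC: 08:45-11:05, 14:15-17:20 (subtract 2h to convert from UTC+2).
Zubin in UTC: 08:00-10:25, 11:10-11:55, 14:20-17:30 (add 7h to convert from UTC-7).
Ana ∩ Ben: 12:40-12:45, 13:15-15:05.
Ana ∩ Ben ∩ Idris: 14:15-15:05.
Ana ∩ Ben ∩ Idris ∩ Zubin: 14:20-15:05.
Those are the intersection windows.
The longest is 14:20-15:05 at 45 minutes.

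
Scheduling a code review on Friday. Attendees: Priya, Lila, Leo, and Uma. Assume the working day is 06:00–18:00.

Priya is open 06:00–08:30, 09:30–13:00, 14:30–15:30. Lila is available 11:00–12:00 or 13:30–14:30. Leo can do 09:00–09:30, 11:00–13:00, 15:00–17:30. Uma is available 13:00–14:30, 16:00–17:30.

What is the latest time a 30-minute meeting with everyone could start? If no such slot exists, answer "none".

none

Priya ∩ Lila: 11:00-12:00.
Priya ∩ Lila ∩ Leo: 11:00-12:00.
Priya ∩ Lila ∩ Leo ∩ Uma: ∅.
There is no time when everyone is free.
No common window is at least 30 minutes long.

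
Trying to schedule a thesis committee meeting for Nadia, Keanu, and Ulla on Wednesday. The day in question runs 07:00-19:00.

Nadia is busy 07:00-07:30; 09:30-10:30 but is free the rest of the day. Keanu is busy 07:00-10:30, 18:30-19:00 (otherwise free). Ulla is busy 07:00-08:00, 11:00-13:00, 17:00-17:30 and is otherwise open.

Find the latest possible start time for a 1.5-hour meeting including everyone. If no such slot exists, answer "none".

Nadia free: 07:30-09:30, 10:30-19:00 (invert busy blocks within the working day).
Keanu free: 10:30-18:30 (invert busy blocks within the working day).
Ulla free: 08:00-11:00, 13:00-17:00, 17:30-19:00 (invert busy blocks within the working day).
Nadia ∩ Keanu: 10:30-18:30.
Nadia ∩ Keanu ∩ Ulla: 10:30-11:00, 13:00-17:00, 17:30-18:30.
The last common window of at least 90 minutes is 13:00-17:00; a 90-minute meeting can start as late as 15:30 and still end by 17:00.

15:30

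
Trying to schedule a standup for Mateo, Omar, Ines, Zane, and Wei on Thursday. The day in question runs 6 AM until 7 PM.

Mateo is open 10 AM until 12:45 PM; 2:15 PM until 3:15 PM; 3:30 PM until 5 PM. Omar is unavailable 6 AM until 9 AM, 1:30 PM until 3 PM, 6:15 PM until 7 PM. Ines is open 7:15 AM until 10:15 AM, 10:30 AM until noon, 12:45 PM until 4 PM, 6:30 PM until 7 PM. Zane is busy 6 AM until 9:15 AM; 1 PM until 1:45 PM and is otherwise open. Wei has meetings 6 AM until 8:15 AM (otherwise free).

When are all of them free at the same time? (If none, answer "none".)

10:00-10:15, 10:30-12:00, 15:00-15:15, 15:30-16:00

Mateo free: 10:00-12:45, 14:15-15:15, 15:30-17:00.
Omar free: 09:00-13:30, 15:00-18:15 (invert busy blocks within the working day).
Ines free: 07:15-10:15, 10:30-12:00, 12:45-16:00, 18:30-19:00.
Zane free: 09:15-13:00, 13:45-19:00 (invert busy blocks within the working day).
Wei free: 08:15-19:00 (invert busy blocks within the working day).
Mateo ∩ Omar: 10:00-12:45, 15:00-15:15, 15:30-17:00.
Mateo ∩ Omar ∩ Ines: 10:00-10:15, 10:30-12:00, 15:00-15:15, 15:30-16:00.
Mateo ∩ Omar ∩ Ines ∩ Zane: 10:00-10:15, 10:30-12:00, 15:00-15:15, 15:30-16:00.
Mateo ∩ Omar ∩ Ines ∩ Zane ∩ Wei: 10:00-10:15, 10:30-12:00, 15:00-15:15, 15:30-16:00.
So the common availability across everyone is 10:00-10:15, 10:30-12:00, 15:00-15:15, 15:30-16:00.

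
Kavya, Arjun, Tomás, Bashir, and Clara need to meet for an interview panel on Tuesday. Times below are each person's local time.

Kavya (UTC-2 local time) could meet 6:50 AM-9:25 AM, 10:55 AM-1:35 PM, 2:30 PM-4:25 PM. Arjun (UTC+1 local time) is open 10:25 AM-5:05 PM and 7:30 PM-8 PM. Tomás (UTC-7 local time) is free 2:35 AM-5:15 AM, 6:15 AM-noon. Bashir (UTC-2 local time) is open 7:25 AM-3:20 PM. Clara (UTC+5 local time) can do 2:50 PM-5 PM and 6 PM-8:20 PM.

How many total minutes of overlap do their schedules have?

220

Kavya in UTC: 08:50-11:25, 12:55-15:35, 16:30-18:25 (add 2h to convert from UTC-2).
Arjun in UTC: 09:25-16:05, 18:30-19:00 (subtract 1h to convert from UTC+1).
Tomás in UTC: 09:35-12:15, 13:15-19:00 (add 7h to convert from UTC-7).
Bashir in UTC: 09:25-17:20 (add 2h to convert from UTC-2).
Clara in UTC: 09:50-12:00, 13:00-15:20 (subtract 5h to convert from UTC+5).
Kavya ∩ Arjun: 09:25-11:25, 12:55-15:35.
Kavya ∩ Arjun ∩ Tomás: 09:35-11:25, 13:15-15:35.
Kavya ∩ Arjun ∩ Tomás ∩ Bashir: 09:35-11:25, 13:15-15:35.
Kavya ∩ Arjun ∩ Tomás ∩ Bashir ∩ Clara: 09:50-11:25, 13:15-15:20.
So the common availability across everyone is 09:50-11:25, 13:15-15:20.
Summing the common windows: 95 + 125 = 220 minutes.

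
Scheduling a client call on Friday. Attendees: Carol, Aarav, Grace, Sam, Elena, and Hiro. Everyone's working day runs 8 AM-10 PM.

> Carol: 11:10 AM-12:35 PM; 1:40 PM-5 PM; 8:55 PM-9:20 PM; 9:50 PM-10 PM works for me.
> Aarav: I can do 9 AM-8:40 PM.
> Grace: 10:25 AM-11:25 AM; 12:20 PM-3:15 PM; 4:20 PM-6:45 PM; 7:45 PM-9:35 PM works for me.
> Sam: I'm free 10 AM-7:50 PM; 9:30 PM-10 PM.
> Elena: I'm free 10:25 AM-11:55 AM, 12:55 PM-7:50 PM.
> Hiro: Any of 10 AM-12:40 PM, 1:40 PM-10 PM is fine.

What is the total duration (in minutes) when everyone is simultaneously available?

Carol ∩ Aarav: 11:10-12:35, 13:40-17:00.
Carol ∩ Aarav ∩ Grace: 11:10-11:25, 12:20-12:35, 13:40-15:15, 16:20-17:00.
Carol ∩ Aarav ∩ Grace ∩ Sam: 11:10-11:25, 12:20-12:35, 13:40-15:15, 16:20-17:00.
Carol ∩ Aarav ∩ Grace ∩ Sam ∩ Elena: 11:10-11:25, 13:40-15:15, 16:20-17:00.
Carol ∩ Aarav ∩ Grace ∩ Sam ∩ Elena ∩ Hiro: 11:10-11:25, 13:40-15:15, 16:20-17:00.
Summing the common windows: 15 + 95 + 40 = 150 minutes.

150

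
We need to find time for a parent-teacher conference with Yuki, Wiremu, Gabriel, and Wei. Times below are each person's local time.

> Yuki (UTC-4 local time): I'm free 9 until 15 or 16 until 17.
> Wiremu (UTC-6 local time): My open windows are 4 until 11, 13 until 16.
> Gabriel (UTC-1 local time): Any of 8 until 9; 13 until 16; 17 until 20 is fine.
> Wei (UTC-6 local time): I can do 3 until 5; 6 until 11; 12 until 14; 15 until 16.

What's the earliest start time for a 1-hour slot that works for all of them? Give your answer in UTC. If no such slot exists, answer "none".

Yuki in UTC: 13:00-19:00, 20:00-21:00 (add 4h to convert from UTC-4).
Wiremu in UTC: 10:00-17:00, 19:00-22:00 (add 6h to convert from UTC-6).
Gabriel in UTC: 09:00-10:00, 14:00-17:00, 18:00-21:00 (add 1h to convert from UTC-1).
Wei in UTC: 09:00-11:00, 12:00-17:00, 18:00-20:00, 21:00-22:00 (add 6h to convert from UTC-6).
Yuki ∩ Wiremu: 13:00-17:00, 20:00-21:00.
Yuki ∩ Wiremu ∩ Gabriel: 14:00-17:00, 20:00-21:00.
Yuki ∩ Wiremu ∩ Gabriel ∩ Wei: 14:00-17:00.
The first common window of at least 60 minutes is 14:00-17:00, so the earliest start is 14:00.

14:00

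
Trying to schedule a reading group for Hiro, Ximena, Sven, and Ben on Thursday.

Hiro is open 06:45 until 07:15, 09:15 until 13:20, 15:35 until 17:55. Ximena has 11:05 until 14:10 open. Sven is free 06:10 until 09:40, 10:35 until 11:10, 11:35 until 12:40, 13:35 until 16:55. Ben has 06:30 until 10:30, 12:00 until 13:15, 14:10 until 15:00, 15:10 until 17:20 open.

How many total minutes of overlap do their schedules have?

40

Hiro ∩ Ximena: 11:05-13:20.
Hiro ∩ Ximena ∩ Sven: 11:05-11:10, 11:35-12:40.
Hiro ∩ Ximena ∩ Sven ∩ Ben: 12:00-12:40.
So the common availability across everyone is 12:00-12:40.
That's a single block of 40 minutes.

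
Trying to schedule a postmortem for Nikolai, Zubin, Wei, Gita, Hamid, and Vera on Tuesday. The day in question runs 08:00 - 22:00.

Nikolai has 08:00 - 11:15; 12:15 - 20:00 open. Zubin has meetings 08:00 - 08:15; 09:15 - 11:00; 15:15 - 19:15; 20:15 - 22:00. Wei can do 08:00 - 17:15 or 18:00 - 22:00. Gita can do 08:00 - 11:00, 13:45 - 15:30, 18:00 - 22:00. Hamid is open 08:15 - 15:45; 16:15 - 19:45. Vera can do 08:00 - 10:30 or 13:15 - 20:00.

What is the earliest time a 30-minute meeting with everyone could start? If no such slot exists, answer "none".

08:15

Nikolai free: 08:00-11:15, 12:15-20:00.
Zubin free: 08:15-09:15, 11:00-15:15, 19:15-20:15 (invert busy blocks within the working day).
Wei free: 08:00-17:15, 18:00-22:00.
Gita free: 08:00-11:00, 13:45-15:30, 18:00-22:00.
Hamid free: 08:15-15:45, 16:15-19:45.
Vera free: 08:00-10:30, 13:15-20:00.
Nikolai ∩ Zubin: 08:15-09:15, 11:00-11:15, 12:15-15:15, 19:15-20:00.
Nikolai ∩ Zubin ∩ Wei: 08:15-09:15, 11:00-11:15, 12:15-15:15, 19:15-20:00.
Nikolai ∩ Zubin ∩ Wei ∩ Gita: 08:15-09:15, 13:45-15:15, 19:15-20:00.
Nikolai ∩ Zubin ∩ Wei ∩ Gita ∩ Hamid: 08:15-09:15, 13:45-15:15, 19:15-19:45.
Nikolai ∩ Zubin ∩ Wei ∩ Gita ∩ Hamid ∩ Vera: 08:15-09:15, 13:45-15:15, 19:15-19:45.
Those are the intersection windows.
The first common window of at least 30 minutes is 08:15-09:15, so the earliest start is 08:15.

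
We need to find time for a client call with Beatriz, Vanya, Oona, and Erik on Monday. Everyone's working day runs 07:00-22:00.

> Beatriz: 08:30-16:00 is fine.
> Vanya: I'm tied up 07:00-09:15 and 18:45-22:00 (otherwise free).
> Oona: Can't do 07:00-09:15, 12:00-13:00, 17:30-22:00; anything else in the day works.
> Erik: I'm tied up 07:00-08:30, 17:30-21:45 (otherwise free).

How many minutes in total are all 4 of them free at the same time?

345

Beatriz free: 08:30-16:00.
Vanya free: 09:15-18:45 (invert busy blocks within the working day).
Oona free: 09:15-12:00, 13:00-17:30 (invert busy blocks within the working day).
Erik free: 08:30-17:30, 21:45-22:00 (invert busy blocks within the working day).
Beatriz ∩ Vanya: 09:15-16:00.
Beatriz ∩ Vanya ∩ Oona: 09:15-12:00, 13:00-16:00.
Beatriz ∩ Vanya ∩ Oona ∩ Erik: 09:15-12:00, 13:00-16:00.
Summing the common windows: 165 + 180 = 345 minutes.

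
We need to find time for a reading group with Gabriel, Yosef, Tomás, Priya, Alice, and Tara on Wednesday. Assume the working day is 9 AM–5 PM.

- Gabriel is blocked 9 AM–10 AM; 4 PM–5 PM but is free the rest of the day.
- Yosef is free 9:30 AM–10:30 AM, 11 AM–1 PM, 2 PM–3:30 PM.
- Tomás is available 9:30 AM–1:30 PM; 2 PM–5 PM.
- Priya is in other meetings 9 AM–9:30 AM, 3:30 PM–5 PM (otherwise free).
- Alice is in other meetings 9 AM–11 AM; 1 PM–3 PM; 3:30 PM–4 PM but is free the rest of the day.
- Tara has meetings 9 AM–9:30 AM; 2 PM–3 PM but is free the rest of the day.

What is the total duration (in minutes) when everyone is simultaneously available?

150

Gabriel free: 10:00-16:00 (invert busy blocks within the working day).
Yosef free: 09:30-10:30, 11:00-13:00, 14:00-15:30.
Tomás free: 09:30-13:30, 14:00-17:00.
Priya free: 09:30-15:30 (invert busy blocks within the working day).
Alice free: 11:00-13:00, 15:00-15:30, 16:00-17:00 (invert busy blocks within the working day).
Tara free: 09:30-14:00, 15:00-17:00 (invert busy blocks within the working day).
Gabriel ∩ Yosef: 10:00-10:30, 11:00-13:00, 14:00-15:30.
Gabriel ∩ Yosef ∩ Tomás: 10:00-10:30, 11:00-13:00, 14:00-15:30.
Gabriel ∩ Yosef ∩ Tomás ∩ Priya: 10:00-10:30, 11:00-13:00, 14:00-15:30.
Gabriel ∩ Yosef ∩ Tomás ∩ Priya ∩ Alice: 11:00-13:00, 15:00-15:30.
Gabriel ∩ Yosef ∩ Tomás ∩ Priya ∩ Alice ∩ Tara: 11:00-13:00, 15:00-15:30.
Summing the common windows: 120 + 30 = 150 minutes.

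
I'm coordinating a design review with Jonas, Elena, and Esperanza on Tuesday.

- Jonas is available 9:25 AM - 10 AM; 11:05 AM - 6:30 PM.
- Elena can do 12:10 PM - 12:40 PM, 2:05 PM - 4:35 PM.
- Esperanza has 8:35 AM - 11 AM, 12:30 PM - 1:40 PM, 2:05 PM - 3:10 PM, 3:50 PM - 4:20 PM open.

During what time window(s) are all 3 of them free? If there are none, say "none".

Jonas ∩ Elena: 12:10-12:40, 14:05-16:35.
Jonas ∩ Elena ∩ Esperanza: 12:30-12:40, 14:05-15:10, 15:50-16:20.
Those are the intersection windows.

12:30-12:40, 14:05-15:10, 15:50-16:20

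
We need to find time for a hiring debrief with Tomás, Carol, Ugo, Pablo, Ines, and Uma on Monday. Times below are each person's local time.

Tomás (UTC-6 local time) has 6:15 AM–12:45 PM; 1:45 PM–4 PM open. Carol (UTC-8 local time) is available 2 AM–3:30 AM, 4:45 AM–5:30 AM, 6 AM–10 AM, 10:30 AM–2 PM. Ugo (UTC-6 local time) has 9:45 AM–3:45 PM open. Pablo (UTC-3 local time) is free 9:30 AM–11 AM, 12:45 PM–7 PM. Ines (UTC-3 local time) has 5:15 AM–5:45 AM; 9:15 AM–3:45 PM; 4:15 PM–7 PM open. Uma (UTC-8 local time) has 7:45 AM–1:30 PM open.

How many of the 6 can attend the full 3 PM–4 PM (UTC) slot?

3

Tomás in UTC: 12:15-18:45, 19:45-22:00 (add 6h to convert from UTC-6).
Carol in UTC: 10:00-11:30, 12:45-13:30, 14:00-18:00, 18:30-22:00 (add 8h to convert from UTC-8).
Ugo in UTC: 15:45-21:45 (add 6h to convert from UTC-6).
Pablo in UTC: 12:30-14:00, 15:45-22:00 (add 3h to convert from UTC-3).
Ines in UTC: 08:15-08:45, 12:15-18:45, 19:15-22:00 (add 3h to convert from UTC-3).
Uma in UTC: 15:45-21:30 (add 8h to convert from UTC-8).
Tomás, Carol, and Ines can make the full 15:00-16:00 slot — that's 3.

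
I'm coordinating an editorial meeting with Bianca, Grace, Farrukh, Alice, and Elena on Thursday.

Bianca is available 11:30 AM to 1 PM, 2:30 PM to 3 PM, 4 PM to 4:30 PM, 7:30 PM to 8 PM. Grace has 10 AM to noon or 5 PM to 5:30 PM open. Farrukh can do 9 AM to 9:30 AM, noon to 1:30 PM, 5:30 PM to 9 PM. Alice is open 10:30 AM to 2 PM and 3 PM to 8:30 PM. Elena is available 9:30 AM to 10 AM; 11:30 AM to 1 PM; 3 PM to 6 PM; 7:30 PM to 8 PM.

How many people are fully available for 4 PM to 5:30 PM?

Alice and Elena can make the full 16:00-17:30 slot — that's 2.

2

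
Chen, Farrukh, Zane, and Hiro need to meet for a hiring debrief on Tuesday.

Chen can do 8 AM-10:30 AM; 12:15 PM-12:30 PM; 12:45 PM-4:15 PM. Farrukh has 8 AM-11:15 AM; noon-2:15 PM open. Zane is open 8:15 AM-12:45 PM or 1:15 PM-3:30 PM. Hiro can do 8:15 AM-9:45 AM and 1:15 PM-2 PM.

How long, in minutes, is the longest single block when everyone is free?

90

Chen ∩ Farrukh: 08:00-10:30, 12:15-12:30, 12:45-14:15.
Chen ∩ Farrukh ∩ Zane: 08:15-10:30, 12:15-12:30, 13:15-14:15.
Chen ∩ Farrukh ∩ Zane ∩ Hiro: 08:15-09:45, 13:15-14:00.
The longest is 08:15-09:45 at 90 minutes.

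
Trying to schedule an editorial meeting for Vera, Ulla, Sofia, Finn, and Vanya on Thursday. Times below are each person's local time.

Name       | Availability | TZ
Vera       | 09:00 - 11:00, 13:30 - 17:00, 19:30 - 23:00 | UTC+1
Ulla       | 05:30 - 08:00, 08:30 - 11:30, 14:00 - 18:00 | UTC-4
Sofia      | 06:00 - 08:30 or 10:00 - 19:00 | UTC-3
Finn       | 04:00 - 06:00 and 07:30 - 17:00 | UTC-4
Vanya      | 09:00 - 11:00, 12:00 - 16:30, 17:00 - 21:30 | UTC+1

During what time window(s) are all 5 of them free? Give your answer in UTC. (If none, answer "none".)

09:30-10:00, 13:00-15:30, 18:30-20:30

Vera in UTC: 08:00-10:00, 12:30-16:00, 18:30-22:00 (subtract 1h to convert from UTC+1).
Ulla in UTC: 09:30-12:00, 12:30-15:30, 18:00-22:00 (add 4h to convert from UTC-4).
Sofia in UTC: 09:00-11:30, 13:00-22:00 (add 3h to convert from UTC-3).
Finn in UTC: 08:00-10:00, 11:30-21:00 (add 4h to convert from UTC-4).
Vanya in UTC: 08:00-10:00, 11:00-15:30, 16:00-20:30 (subtract 1h to convert from UTC+1).
Vera ∩ Ulla: 09:30-10:00, 12:30-15:30, 18:30-22:00.
Vera ∩ Ulla ∩ Sofia: 09:30-10:00, 13:00-15:30, 18:30-22:00.
Vera ∩ Ulla ∩ Sofia ∩ Finn: 09:30-10:00, 13:00-15:30, 18:30-21:00.
Vera ∩ Ulla ∩ Sofia ∩ Finn ∩ Vanya: 09:30-10:00, 13:00-15:30, 18:30-20:30.
So the common availability across everyone is 09:30-10:00, 13:00-15:30, 18:30-20:30.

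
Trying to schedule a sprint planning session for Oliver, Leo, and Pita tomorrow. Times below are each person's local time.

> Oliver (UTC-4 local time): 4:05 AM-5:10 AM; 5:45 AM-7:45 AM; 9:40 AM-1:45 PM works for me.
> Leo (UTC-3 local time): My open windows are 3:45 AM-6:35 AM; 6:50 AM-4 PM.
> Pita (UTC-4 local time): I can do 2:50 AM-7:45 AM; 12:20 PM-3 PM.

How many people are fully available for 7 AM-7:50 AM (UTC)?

Oliver in UTC: 08:05-09:10, 09:45-11:45, 13:40-17:45 (add 4h to convert from UTC-4).
Leo in UTC: 06:45-09:35, 09:50-19:00 (add 3h to convert from UTC-3).
Pita in UTC: 06:50-11:45, 16:20-19:00 (add 4h to convert from UTC-4).
Leo and Pita can make the full 07:00-07:50 slot — that's 2.

2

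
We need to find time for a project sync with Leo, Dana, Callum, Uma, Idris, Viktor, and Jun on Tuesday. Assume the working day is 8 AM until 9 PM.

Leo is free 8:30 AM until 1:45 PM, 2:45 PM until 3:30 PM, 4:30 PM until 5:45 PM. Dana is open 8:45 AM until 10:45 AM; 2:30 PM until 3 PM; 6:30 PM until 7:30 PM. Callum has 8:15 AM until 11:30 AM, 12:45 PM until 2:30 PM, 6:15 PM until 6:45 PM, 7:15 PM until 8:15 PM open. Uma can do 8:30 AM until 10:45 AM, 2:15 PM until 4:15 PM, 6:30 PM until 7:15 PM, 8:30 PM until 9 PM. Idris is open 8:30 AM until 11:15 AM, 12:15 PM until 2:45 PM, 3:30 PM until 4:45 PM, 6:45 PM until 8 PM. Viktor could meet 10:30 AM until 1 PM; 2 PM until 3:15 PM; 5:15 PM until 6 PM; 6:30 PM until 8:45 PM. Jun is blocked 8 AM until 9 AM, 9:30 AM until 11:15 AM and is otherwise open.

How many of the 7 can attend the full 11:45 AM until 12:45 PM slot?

Leo free: 08:30-13:45, 14:45-15:30, 16:30-17:45.
Dana free: 08:45-10:45, 14:30-15:00, 18:30-19:30.
Callum free: 08:15-11:30, 12:45-14:30, 18:15-18:45, 19:15-20:15.
Uma free: 08:30-10:45, 14:15-16:15, 18:30-19:15, 20:30-21:00.
Idris free: 08:30-11:15, 12:15-14:45, 15:30-16:45, 18:45-20:00.
Viktor free: 10:30-13:00, 14:00-15:15, 17:15-18:00, 18:30-20:45.
Jun free: 09:00-09:30, 11:15-21:00 (invert busy blocks within the working day).
Leo, Viktor, and Jun can make the full 11:45-12:45 slot — that's 3.

3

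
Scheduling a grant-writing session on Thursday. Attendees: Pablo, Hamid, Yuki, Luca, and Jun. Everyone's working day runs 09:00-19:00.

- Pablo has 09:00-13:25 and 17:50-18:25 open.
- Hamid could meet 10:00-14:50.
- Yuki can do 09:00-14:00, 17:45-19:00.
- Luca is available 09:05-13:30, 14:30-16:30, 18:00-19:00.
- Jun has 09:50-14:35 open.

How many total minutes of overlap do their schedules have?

205

Pablo ∩ Hamid: 10:00-13:25.
Pablo ∩ Hamid ∩ Yuki: 10:00-13:25.
Pablo ∩ Hamid ∩ Yuki ∩ Luca: 10:00-13:25.
Pablo ∩ Hamid ∩ Yuki ∩ Luca ∩ Jun: 10:00-13:25.
Those are the intersection windows.
That's a single block of 205 minutes.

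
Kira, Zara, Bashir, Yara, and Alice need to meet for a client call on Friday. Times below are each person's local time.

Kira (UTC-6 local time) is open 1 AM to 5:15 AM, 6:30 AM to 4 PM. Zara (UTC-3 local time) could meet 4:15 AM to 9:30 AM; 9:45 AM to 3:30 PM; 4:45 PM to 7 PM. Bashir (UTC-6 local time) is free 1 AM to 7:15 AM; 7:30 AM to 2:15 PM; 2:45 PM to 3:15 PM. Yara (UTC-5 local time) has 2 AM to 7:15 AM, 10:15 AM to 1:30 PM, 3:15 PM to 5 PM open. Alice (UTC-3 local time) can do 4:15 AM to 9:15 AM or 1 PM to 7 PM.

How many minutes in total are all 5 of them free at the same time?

420

Kira in UTC: 07:00-11:15, 12:30-22:00 (add 6h to convert from UTC-6).
Zara in UTC: 07:15-12:30, 12:45-18:30, 19:45-22:00 (add 3h to convert from UTC-3).
Bashir in UTC: 07:00-13:15, 13:30-20:15, 20:45-21:15 (add 6h to convert from UTC-6).
Yara in UTC: 07:00-12:15, 15:15-18:30, 20:15-22:00 (add 5h to convert from UTC-5).
Alice in UTC: 07:15-12:15, 16:00-22:00 (add 3h to convert from UTC-3).
Kira ∩ Zara: 07:15-11:15, 12:45-18:30, 19:45-22:00.
Kira ∩ Zara ∩ Bashir: 07:15-11:15, 12:45-13:15, 13:30-18:30, 19:45-20:15, 20:45-21:15.
Kira ∩ Zara ∩ Bashir ∩ Yara: 07:15-11:15, 15:15-18:30, 20:45-21:15.
Kira ∩ Zara ∩ Bashir ∩ Yara ∩ Alice: 07:15-11:15, 16:00-18:30, 20:45-21:15.
Summing the common windows: 240 + 150 + 30 = 420 minutes.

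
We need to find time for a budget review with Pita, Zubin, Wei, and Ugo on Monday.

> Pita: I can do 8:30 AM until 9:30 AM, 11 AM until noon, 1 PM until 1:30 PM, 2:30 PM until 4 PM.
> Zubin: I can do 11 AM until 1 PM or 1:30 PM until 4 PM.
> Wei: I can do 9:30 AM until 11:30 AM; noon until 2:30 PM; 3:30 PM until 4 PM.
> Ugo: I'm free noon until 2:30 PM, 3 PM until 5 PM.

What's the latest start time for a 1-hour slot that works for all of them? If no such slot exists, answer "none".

none

Pita ∩ Zubin: 11:00-12:00, 14:30-16:00.
Pita ∩ Zubin ∩ Wei: 11:00-11:30, 15:30-16:00.
Pita ∩ Zubin ∩ Wei ∩ Ugo: 15:30-16:00.
Those are the intersection windows.
No common window is at least 60 minutes long.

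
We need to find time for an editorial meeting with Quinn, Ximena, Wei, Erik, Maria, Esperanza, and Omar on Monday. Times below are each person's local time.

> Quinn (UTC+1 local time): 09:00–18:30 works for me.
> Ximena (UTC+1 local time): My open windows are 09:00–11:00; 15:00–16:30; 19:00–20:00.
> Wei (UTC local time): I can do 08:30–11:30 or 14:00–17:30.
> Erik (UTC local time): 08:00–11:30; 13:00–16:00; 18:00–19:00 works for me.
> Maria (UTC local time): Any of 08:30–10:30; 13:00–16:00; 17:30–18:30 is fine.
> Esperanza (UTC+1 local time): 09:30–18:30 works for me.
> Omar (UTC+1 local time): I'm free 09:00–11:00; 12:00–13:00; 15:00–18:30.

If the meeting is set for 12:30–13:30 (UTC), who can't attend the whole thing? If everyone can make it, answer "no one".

Quinn in UTC: 08:00-17:30 (subtract 1h to convert from UTC+1).
Ximena in UTC: 08:00-10:00, 14:00-15:30, 18:00-19:00 (subtract 1h to convert from UTC+1).
Wei in UTC: 08:30-11:30, 14:00-17:30.
Erik in UTC: 08:00-11:30, 13:00-16:00, 18:00-19:00.
Maria in UTC: 08:30-10:30, 13:00-16:00, 17:30-18:30.
Esperanza in UTC: 08:30-17:30 (subtract 1h to convert from UTC+1).
Omar in UTC: 08:00-10:00, 11:00-12:00, 14:00-17:30 (subtract 1h to convert from UTC+1).
Quinn: free for 12:30-13:30. Ximena: not fully free for 12:30-13:30. Wei: not fully free for 12:30-13:30. Erik: not fully free for 12:30-13:30. Maria: not fully free for 12:30-13:30. Esperanza: free for 12:30-13:30. Omar: not fully free for 12:30-13:30.

Erik, Maria, Omar, Wei, Ximena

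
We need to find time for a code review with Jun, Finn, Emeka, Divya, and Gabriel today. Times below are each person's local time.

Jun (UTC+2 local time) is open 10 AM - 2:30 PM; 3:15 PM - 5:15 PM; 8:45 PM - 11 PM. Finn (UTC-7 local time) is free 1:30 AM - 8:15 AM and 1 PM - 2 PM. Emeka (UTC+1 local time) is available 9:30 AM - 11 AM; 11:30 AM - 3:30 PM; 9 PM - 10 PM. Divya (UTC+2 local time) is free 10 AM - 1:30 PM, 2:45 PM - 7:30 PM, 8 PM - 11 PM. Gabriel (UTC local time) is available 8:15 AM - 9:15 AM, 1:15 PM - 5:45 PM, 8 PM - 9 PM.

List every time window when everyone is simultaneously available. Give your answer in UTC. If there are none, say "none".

08:30-09:15, 13:15-14:30, 20:00-21:00

Jun in UTC: 08:00-12:30, 13:15-15:15, 18:45-21:00 (subtract 2h to convert from UTC+2).
Finn in UTC: 08:30-15:15, 20:00-21:00 (add 7h to convert from UTC-7).
Emeka in UTC: 08:30-10:00, 10:30-14:30, 20:00-21:00 (subtract 1h to convert from UTC+1).
Divya in UTC: 08:00-11:30, 12:45-17:30, 18:00-21:00 (subtract 2h to convert from UTC+2).
Gabriel in UTC: 08:15-09:15, 13:15-17:45, 20:00-21:00.
Jun ∩ Finn: 08:30-12:30, 13:15-15:15, 20:00-21:00.
Jun ∩ Finn ∩ Emeka: 08:30-10:00, 10:30-12:30, 13:15-14:30, 20:00-21:00.
Jun ∩ Finn ∩ Emeka ∩ Divya: 08:30-10:00, 10:30-11:30, 13:15-14:30, 20:00-21:00.
Jun ∩ Finn ∩ Emeka ∩ Divya ∩ Gabriel: 08:30-09:15, 13:15-14:30, 20:00-21:00.
Those are the intersection windows.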